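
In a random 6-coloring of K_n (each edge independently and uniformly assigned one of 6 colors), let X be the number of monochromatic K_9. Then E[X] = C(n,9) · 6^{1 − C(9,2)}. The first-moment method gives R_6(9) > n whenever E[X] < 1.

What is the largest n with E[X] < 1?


We need C(n, 9) · 6^{1 − 36} < 1, i.e. C(n, 9) < 6^{36 − 1} = 1719070799748422591028658176.
Check values of n near the boundary:
  n = 4403: C(4403, 9) = 1699894433046281918452233150; 1699894433046281918452233150 < 1719070799748422591028658176? YES
  n = 4404: C(4404, 9) = 1703375445537161676647015880; 1703375445537161676647015880 < 1719070799748422591028658176? YES
  n = 4405: C(4405, 9) = 1706862792900636302463627150; 1706862792900636302463627150 < 1719070799748422591028658176? YES
  n = 4406: C(4406, 9) = 1710356485221788389505285700; 1710356485221788389505285700 < 1719070799748422591028658176? YES
  n = 4407: C(4407, 9) = 1713856532599459170657070050; 1713856532599459170657070050 < 1719070799748422591028658176? YES
  n = 4408: C(4408, 9) = 1717362945146264156457459600; 1717362945146264156457459600 < 1719070799748422591028658176? YES
  n = 4409: C(4409, 9) = 1720875732988608787686577131; 1720875732988608787686577131 < 1719070799748422591028658176? NO
  n = 4410: C(4410, 9) = 1724394906266704102180823710; 1724394906266704102180823710 < 1719070799748422591028658176? NO
  n = 4411: C(4411, 9) = 1727920475134582415883601405; 1727920475134582415883601405 < 1719070799748422591028658176? NO
The largest n with C(n, 9) < 1719070799748422591028658176 is n = 4408 (where E[X] = 35778394690547169926197075/35813974994758803979763712 ≈ 0.99901). Hence R_6(9) > 4408, i.e. R_6(9) ≥ 4409.

Largest n = 4408; hence R_6(9) > 4408.


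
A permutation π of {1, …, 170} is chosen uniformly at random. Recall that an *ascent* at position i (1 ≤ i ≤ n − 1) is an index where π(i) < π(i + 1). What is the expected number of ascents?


Write X = Σ X_I over i = 1, …, 169, with X_I the indicator of one ascent.
There are 169 indicators.
For each fixed i, the pair (π(i), π(i+1)) is a uniformly random ordered pair of distinct values from {1, …, 170}; by symmetry P[π(i) < π(i+1)] = 1/2.
By linearity: E[X] = 169 · (1/2) = (170 − 1) · (1/2) = 169/2 ≈ 84.50000.

E[X] = 169/2 = 84.50000.


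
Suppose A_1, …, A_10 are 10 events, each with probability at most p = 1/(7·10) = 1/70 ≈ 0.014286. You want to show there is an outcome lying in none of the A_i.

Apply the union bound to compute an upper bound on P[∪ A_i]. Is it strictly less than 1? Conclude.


Union bound: P[∪_{i=1}^{10} A_i] ≤ Σ_i P[A_i] ≤ 10·p = 10·(1/70) = 1/7.
Numerically: 1/7 ≈ 0.142857.
Is 1/7 < 1? YES.
Since P[∪ A_i] ≤ 1/7 < 1, the complement has P[∩ A_i^c] ≥ 1 − 1/7 = 6/7 > 0, so some outcome avoids every A_i.

10·p = 1/7 ≈ 0.142857; existence CERTIFIED by the union bound.


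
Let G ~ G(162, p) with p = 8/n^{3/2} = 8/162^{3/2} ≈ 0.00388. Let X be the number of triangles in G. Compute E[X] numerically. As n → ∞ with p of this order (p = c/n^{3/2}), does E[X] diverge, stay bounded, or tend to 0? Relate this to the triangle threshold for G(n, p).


Number of potential triangles: C(162, 3) = 695520.
Each occurs with probability p³ ≈ (0.00388)³ ≈ 5.84053e-08.
By linearity: E[X] = C(162, 3)·p³ ≈ 695520 · 5.84053e-08 ≈ 0.041.
Since α = 3/2 > 1, p = c/n^{3/2} = o(1/n) is below the triangle threshold p ~ 1/n. Asymptotically E[X] ~ (c³/6)·n^{3(1−α)} = (8³/6)·n^{-1.5} → 0, so by Markov's inequality G has no triangles w.h.p.

E[X] ≈ 0.041; in regime p = Θ(1/n^{3/2}) E[X] tends to 0 (below the triangle threshold p ~ 1/n).


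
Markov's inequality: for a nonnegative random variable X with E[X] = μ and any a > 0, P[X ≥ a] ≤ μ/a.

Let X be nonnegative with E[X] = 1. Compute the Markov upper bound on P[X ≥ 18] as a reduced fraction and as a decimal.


μ = E[X] = 1, a = 18.
Markov: P[X ≥ 18] ≤ μ/a = (1)/18 = 1/18.
Numerically: ≈ 0.0556.
(Since a = 18 > μ = 1.0000, the bound 1/18 is < 1 and informative.)

P[X ≥ 18] ≤ 1/18 ≈ 0.0556.


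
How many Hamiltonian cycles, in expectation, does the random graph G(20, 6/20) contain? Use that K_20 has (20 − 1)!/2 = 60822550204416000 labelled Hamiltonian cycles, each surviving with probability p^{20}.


K_20 has (20 − 1)!/2 = 60822550204416000 labelled Hamiltonian cycles.
For each such Hamiltonian cycle H, let X_H = 1 if all 20 edges of H are present in G. Then P[X_H = 1] = p^{20} = (3/10)^{20} = 3486784401/100000000000000000000.
By linearity: E[X] = Σ_H E[X_H] = 60822550204416000 · p^{20} = 60822550204416000 · 3486784401/100000000000000000000 = 51776152168407487821/24414062500000.
Numerically: E[X] ≈ 2.1208e+06.

E[X] = 60822550204416000 · (3/10)^{20} = 51776152168407487821/24414062500000 ≈ 2.1208e+06.


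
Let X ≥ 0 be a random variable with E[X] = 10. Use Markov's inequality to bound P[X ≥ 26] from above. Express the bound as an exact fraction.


μ = E[X] = 10, a = 26.
Markov: P[X ≥ 26] ≤ μ/a = (10)/26 = 5/13.
Numerically: ≈ 0.385.
(Since a = 26 > μ = 10.000, the bound 5/13 is < 1 and informative.)

P[X ≥ 26] ≤ 5/13 ≈ 0.385.


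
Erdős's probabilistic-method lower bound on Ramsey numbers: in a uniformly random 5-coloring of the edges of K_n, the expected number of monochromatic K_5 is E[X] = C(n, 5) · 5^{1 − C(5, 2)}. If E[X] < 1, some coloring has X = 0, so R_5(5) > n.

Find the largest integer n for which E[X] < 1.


We need C(n, 5) · 5^{1 − 10} < 1, i.e. C(n, 5) < 5^{10 − 1} = 1953125.
Check values of n near the boundary:
  n = 46: C(46, 5) = 1370754; 1370754 < 1953125? YES
  n = 47: C(47, 5) = 1533939; 1533939 < 1953125? YES
  n = 48: C(48, 5) = 1712304; 1712304 < 1953125? YES
  n = 49: C(49, 5) = 1906884; 1906884 < 1953125? YES
  n = 50: C(50, 5) = 2118760; 2118760 < 1953125? NO
  n = 51: C(51, 5) = 2349060; 2349060 < 1953125? NO
  n = 52: C(52, 5) = 2598960; 2598960 < 1953125? NO
The largest n with C(n, 5) < 1953125 is n = 49 (where E[X] = 1906884/1953125 ≈ 0.976). Hence R_5(5) > 49, i.e. R_5(5) ≥ 50.

Largest n = 49; hence R_5(5) > 49.


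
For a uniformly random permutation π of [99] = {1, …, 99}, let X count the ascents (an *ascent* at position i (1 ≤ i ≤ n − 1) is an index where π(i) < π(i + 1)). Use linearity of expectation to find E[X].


Write X = Σ X_I over i = 1, …, 98, with X_I the indicator of one ascent.
There are 98 indicators.
For each fixed i, the pair (π(i), π(i+1)) is a uniformly random ordered pair of distinct values from {1, …, 99}; by symmetry P[π(i) < π(i+1)] = 1/2.
By linearity: E[X] = 98 · (1/2) = (99 − 1) · (1/2) = 49 ≈ 49.000000.

E[X] = 49 = 49.000000.


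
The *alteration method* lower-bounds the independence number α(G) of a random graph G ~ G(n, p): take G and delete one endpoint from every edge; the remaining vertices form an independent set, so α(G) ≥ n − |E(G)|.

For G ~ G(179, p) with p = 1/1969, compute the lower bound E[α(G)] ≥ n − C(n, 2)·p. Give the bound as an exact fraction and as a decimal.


E[|E(G)|] = C(179, 2)·p = 15931 · (1/1969) = 89/11.
E[α(G)] ≥ n − E[|E(G)|] = 179 − 89/11 = 1880/11.
Numerically: ≈ 170.90909.
(This is only a lower bound; the true E[α(G)] may be larger.)

E[α(G)] ≥ 1880/11 ≈ 170.90909.


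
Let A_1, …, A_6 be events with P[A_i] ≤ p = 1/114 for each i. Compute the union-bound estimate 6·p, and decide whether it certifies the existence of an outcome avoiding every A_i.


Union bound: P[∪_{i=1}^{6} A_i] ≤ Σ_i P[A_i] ≤ 6·p = 6·(1/114) = 1/19.
Numerically: 1/19 ≈ 0.0526.
Is 1/19 < 1? YES.
Since P[∪ A_i] ≤ 1/19 < 1, the complement has P[∩ A_i^c] ≥ 1 − 1/19 = 18/19 > 0, so some outcome avoids every A_i.

6·p = 1/19 ≈ 0.0526; existence CERTIFIED by the union bound.


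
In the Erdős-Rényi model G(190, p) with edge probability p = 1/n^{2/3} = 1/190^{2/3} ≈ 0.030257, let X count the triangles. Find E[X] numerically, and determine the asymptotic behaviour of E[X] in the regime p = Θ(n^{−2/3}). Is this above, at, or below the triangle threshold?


Number of potential triangles: C(190, 3) = 1125180.
Each occurs with probability p³ ≈ (0.030257)³ ≈ 2.7700831e-05.
By linearity: E[X] = C(190, 3)·p³ ≈ 1125180 · 2.7700831e-05 ≈ 31.16842.
Since α = 2/3 < 1, p = c/n^{2/3} ≫ 1/n is above the triangle threshold p ~ 1/n. Asymptotically E[X] ~ (c³/6)·n^{3(1−α)} = (1³/6)·n^{1} → ∞; triangles are abundant w.h.p.

E[X] ≈ 31.16842; in regime p = Θ(1/n^{2/3}) E[X] diverges (above the triangle threshold p ~ 1/n).


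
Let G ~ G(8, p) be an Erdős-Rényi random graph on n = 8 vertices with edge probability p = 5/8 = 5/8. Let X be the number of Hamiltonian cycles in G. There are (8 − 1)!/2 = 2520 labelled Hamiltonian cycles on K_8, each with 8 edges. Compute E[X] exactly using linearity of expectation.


K_8 has (8 − 1)!/2 = 2520 labelled Hamiltonian cycles.
For each such Hamiltonian cycle H, let X_H = 1 if all 8 edges of H are present in G. Then P[X_H = 1] = p^{8} = (5/8)^{8} = 390625/16777216.
Summing the indicators: E[X] = Σ_H E[X_H] = 2520 · p^{8} = 2520 · 390625/16777216 = 123046875/2097152.
Numerically: E[X] ≈ 58.7.

E[X] = 2520 · (5/8)^{8} = 123046875/2097152 ≈ 58.7.


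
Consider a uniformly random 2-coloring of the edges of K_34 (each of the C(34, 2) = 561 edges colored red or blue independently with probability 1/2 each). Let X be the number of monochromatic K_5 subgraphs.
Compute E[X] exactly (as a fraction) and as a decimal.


Let X = Σ_S X_S over the C(34, 5) = 278256 subsets S of size 5, where X_S = 1 if the K_5 on S is monochromatic.
For a fixed S, the K_5 on S has C(5, 2) = 10 edges. P[all 10 edges red] = (1/2)^10, and likewise for blue, so P[monochromatic] = 2·(1/2)^10 = 2^{1 − 10} = 1/512.
By linearity: E[X] = C(34, 5) · 2^{1 − 10} = 278256 · 1/512 = 17391/32.
Numerically: E[X] ≈ 543.46875.

E[X] = C(34,5)·2^(1−C(5,2)) = 17391/32 ≈ 543.46875.


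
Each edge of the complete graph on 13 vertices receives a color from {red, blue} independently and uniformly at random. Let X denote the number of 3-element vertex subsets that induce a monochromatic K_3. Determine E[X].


Let X = Σ_S X_S over the C(13, 3) = 286 subsets S of size 3, where X_S = 1 if the K_3 on S is monochromatic.
For a fixed S, the K_3 on S has C(3, 2) = 3 edges. P[all 3 edges red] = (1/2)^3, and likewise for blue, so P[monochromatic] = 2·(1/2)^3 = 2^{1 − 3} = 1/4.
By linearity of expectation: E[X] = C(13, 3) · 2^{1 − 3} = 286 · 1/4 = 143/2.
Numerically: E[X] ≈ 71.500000.

E[X] = C(13,3)·2^(1−C(3,2)) = 143/2 ≈ 71.500000.


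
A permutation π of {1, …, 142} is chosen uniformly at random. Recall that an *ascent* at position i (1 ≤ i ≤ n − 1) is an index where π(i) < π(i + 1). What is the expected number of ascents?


Write X = Σ X_I over i = 1, …, 141, with X_I the indicator of one ascent.
There are 141 indicators.
For each fixed i, the pair (π(i), π(i+1)) is a uniformly random ordered pair of distinct values from {1, …, 142}; by symmetry P[π(i) < π(i+1)] = 1/2.
By linearity: E[X] = 141 · (1/2) = (142 − 1) · (1/2) = 141/2 ≈ 70.500000.

E[X] = 141/2 = 70.500000.


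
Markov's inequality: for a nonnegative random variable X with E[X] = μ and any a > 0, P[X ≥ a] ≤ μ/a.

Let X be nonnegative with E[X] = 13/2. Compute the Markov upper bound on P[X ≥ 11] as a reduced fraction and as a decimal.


μ = E[X] = 13/2, a = 11.
Markov: P[X ≥ 11] ≤ μ/a = (13/2)/11 = 13/22.
Numerically: ≈ 0.5909.
(Since a = 11 > μ = 6.5000, the bound 13/22 is < 1 and informative.)

P[X ≥ 11] ≤ 13/22 ≈ 0.5909.


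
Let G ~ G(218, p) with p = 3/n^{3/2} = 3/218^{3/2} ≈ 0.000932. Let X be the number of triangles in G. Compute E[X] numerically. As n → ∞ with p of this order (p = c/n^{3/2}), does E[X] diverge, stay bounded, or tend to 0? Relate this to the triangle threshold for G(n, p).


Number of potential triangles: C(218, 3) = 1703016.
Each occurs with probability p³ ≈ (0.000932)³ ≈ 8.096728e-10.
By linearity: E[X] = C(218, 3)·p³ ≈ 1703016 · 8.096728e-10 ≈ 0.0014.
Since α = 3/2 > 1, p = c/n^{3/2} = o(1/n) is below the triangle threshold p ~ 1/n. Asymptotically E[X] ~ (c³/6)·n^{3(1−α)} = (3³/6)·n^{-1.5} → 0, so by Markov's inequality G has no triangles w.h.p.

E[X] ≈ 0.0014; in regime p = Θ(1/n^{3/2}) E[X] tends to 0 (below the triangle threshold p ~ 1/n).


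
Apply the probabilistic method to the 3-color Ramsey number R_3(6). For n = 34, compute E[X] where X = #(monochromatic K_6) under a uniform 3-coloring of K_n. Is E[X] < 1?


E[X] = C(34, 6) · 3^{1 − 15} = 1344904 · 3^{−14} = 1344904/4782969.
As a reduced fraction: E[X] = 1344904/4782969 ≈ 0.281186.
Is E[X] < 1? YES.
Since E[X] < 1, there exists a 3-coloring of K_{34} with no monochromatic K_6; hence R_3(6) > 34.

E[X] = 1344904/4782969 ≈ 0.281186; E[X] < 1, so R_3(6) > 34.


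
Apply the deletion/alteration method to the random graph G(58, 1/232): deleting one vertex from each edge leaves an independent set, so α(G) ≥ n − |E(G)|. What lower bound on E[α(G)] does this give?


E[|E(G)|] = C(58, 2)·p = 1653 · (1/232) = 57/8.
E[α(G)] ≥ n − E[|E(G)|] = 58 − 57/8 = 407/8.
Numerically: ≈ 50.875.
(This is only a lower bound; the true E[α(G)] may be larger.)

E[α(G)] ≥ 407/8 ≈ 50.875.


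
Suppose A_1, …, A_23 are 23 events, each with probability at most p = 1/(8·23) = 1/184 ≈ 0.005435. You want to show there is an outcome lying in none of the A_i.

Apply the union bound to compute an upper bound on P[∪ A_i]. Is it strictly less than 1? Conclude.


Union bound: P[∪_{i=1}^{23} A_i] ≤ Σ_i P[A_i] ≤ 23·p = 23·(1/184) = 1/8.
Numerically: 1/8 ≈ 0.125000.
Is 1/8 < 1? YES.
Since P[∪ A_i] ≤ 1/8 < 1, the complement has P[∩ A_i^c] ≥ 1 − 1/8 = 7/8 > 0, so some outcome avoids every A_i.

23·p = 1/8 ≈ 0.125000; existence CERTIFIED by the union bound.


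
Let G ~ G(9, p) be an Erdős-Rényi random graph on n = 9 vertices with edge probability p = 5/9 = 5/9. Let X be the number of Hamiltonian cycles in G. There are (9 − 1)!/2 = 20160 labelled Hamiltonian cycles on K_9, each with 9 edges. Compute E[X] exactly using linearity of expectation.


K_9 has (9 − 1)!/2 = 20160 labelled Hamiltonian cycles.
For each such Hamiltonian cycle H, let X_H = 1 if all 9 edges of H are present in G. Then P[X_H = 1] = p^{9} = (5/9)^{9} = 1953125/387420489.
By linearity of expectation: E[X] = Σ_H E[X_H] = 20160 · p^{9} = 20160 · 1953125/387420489 = 4375000000/43046721.
Numerically: E[X] ≈ 102.

E[X] = 20160 · (5/9)^{9} = 4375000000/43046721 ≈ 102.


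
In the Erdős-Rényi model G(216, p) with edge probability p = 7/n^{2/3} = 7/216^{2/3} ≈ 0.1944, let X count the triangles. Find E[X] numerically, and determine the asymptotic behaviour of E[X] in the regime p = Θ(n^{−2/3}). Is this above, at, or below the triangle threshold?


Number of potential triangles: C(216, 3) = 1656360.
Each occurs with probability p³ ≈ (0.1944)³ ≈ 7.351680e-03.
By linearity: E[X] = C(216, 3)·p³ ≈ 1656360 · 7.351680e-03 ≈ 12177.0293.
Since α = 2/3 < 1, p = c/n^{2/3} ≫ 1/n is above the triangle threshold p ~ 1/n. Asymptotically E[X] ~ (c³/6)·n^{3(1−α)} = (7³/6)·n^{1} → ∞; triangles are abundant w.h.p.

E[X] ≈ 12177.0293; in regime p = Θ(1/n^{2/3}) E[X] diverges (above the triangle threshold p ~ 1/n).


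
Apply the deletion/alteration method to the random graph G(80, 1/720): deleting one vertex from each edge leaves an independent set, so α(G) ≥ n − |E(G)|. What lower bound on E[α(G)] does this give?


E[|E(G)|] = C(80, 2)·p = 3160 · (1/720) = 79/18.
E[α(G)] ≥ n − E[|E(G)|] = 80 − 79/18 = 1361/18.
Numerically: ≈ 75.61111.
(This is only a lower bound; the true E[α(G)] may be larger.)

E[α(G)] ≥ 1361/18 ≈ 75.61111.


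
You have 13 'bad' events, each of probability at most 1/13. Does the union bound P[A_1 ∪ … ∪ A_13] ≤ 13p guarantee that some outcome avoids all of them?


Union bound: P[∪_{i=1}^{13} A_i] ≤ Σ_i P[A_i] ≤ 13·p = 13·(1/13) = 1.
Numerically: 1 ≈ 1.0000000.
Is 1 < 1? NO.
Since the bound 1 is ≥ 1, the union bound is uninformative here; it does NOT by itself certify existence.

13·p = 1 ≈ 1.0000000; existence NOT certified by the union bound.


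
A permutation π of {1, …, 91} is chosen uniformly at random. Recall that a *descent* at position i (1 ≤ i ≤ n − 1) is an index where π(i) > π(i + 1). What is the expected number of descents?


Write X = Σ X_I over i = 1, …, 90, with X_I the indicator of one descent.
There are 90 indicators.
For each fixed i, the pair (π(i), π(i+1)) is a uniformly random ordered pair of distinct values from {1, …, 91}; by symmetry P[π(i) > π(i+1)] = 1/2.
By linearity: E[X] = 90 · (1/2) = (91 − 1) · (1/2) = 45 ≈ 45.00000.

E[X] = 45 = 45.00000.


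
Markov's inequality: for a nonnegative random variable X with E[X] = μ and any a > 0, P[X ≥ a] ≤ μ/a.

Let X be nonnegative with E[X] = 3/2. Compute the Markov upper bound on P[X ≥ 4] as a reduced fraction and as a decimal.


μ = E[X] = 3/2, a = 4.
Markov: P[X ≥ 4] ≤ μ/a = (3/2)/4 = 3/8.
Numerically: ≈ 0.37500.
(Since a = 4 > μ = 1.50000, the bound 3/8 is < 1 and informative.)

P[X ≥ 4] ≤ 3/8 ≈ 0.37500.


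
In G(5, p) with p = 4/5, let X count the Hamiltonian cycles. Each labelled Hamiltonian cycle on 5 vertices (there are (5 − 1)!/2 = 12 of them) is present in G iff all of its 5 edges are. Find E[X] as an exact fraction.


K_5 has (5 − 1)!/2 = 12 labelled Hamiltonian cycles.
For each such Hamiltonian cycle H, let X_H = 1 if all 5 edges of H are present in G. Then P[X_H = 1] = p^{5} = (4/5)^{5} = 1024/3125.
Summing the indicators: E[X] = Σ_H E[X_H] = 12 · p^{5} = 12 · 1024/3125 = 12288/3125.
Numerically: E[X] ≈ 3.932.

E[X] = 12 · (4/5)^{5} = 12288/3125 ≈ 3.932.


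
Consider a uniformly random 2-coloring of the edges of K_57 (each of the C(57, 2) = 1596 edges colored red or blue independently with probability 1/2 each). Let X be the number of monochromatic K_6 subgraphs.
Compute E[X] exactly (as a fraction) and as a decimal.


Let X = Σ_S X_S over the C(57, 6) = 36288252 subsets S of size 6, where X_S = 1 if the K_6 on S is monochromatic.
For a fixed S, the K_6 on S has C(6, 2) = 15 edges. P[all 15 edges red] = (1/2)^15, and likewise for blue, so P[monochromatic] = 2·(1/2)^15 = 2^{1 − 15} = 1/16384.
By linearity of expectation: E[X] = C(57, 6) · 2^{1 − 15} = 36288252 · 1/16384 = 9072063/4096.
Numerically: E[X] ≈ 2214.859131.

E[X] = C(57,6)·2^(1−C(6,2)) = 9072063/4096 ≈ 2214.859131.


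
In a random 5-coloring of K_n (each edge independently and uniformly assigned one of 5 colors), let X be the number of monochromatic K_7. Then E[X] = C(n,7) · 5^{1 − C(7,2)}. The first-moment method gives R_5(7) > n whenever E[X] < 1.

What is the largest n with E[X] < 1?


We need C(n, 7) · 5^{1 − 21} < 1, i.e. C(n, 7) < 5^{21 − 1} = 95367431640625.
Check values of n near the boundary:
  n = 332: C(332, 7) = 82772214646616; 82772214646616 < 95367431640625? YES
  n = 333: C(333, 7) = 84549532139028; 84549532139028 < 95367431640625? YES
  n = 334: C(334, 7) = 86359460961576; 86359460961576 < 95367431640625? YES
  n = 335: C(335, 7) = 88202498238195; 88202498238195 < 95367431640625? YES
  n = 336: C(336, 7) = 90079147136880; 90079147136880 < 95367431640625? YES
  n = 337: C(337, 7) = 91989916924632; 91989916924632 < 95367431640625? YES
  n = 338: C(338, 7) = 93935323022736; 93935323022736 < 95367431640625? YES
  n = 339: C(339, 7) = 95915887062372; 95915887062372 < 95367431640625? NO
  n = 340: C(340, 7) = 97932136940560; 97932136940560 < 95367431640625? NO
The largest n with C(n, 7) < 95367431640625 is n = 338 (where E[X] = 93935323022736/95367431640625 ≈ 0.98498). Hence R_5(7) > 338, i.e. R_5(7) ≥ 339.

Largest n = 338; hence R_5(7) > 338.


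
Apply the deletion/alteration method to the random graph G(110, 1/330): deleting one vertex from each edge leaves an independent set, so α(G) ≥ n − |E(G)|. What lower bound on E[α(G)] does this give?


E[|E(G)|] = C(110, 2)·p = 5995 · (1/330) = 109/6.
E[α(G)] ≥ n − E[|E(G)|] = 110 − 109/6 = 551/6.
Numerically: ≈ 91.833333.
(This is only a lower bound; the true E[α(G)] may be larger.)

E[α(G)] ≥ 551/6 ≈ 91.833333.


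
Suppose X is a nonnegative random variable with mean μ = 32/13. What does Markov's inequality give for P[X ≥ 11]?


μ = E[X] = 32/13, a = 11.
Markov: P[X ≥ 11] ≤ μ/a = (32/13)/11 = 32/143.
Numerically: ≈ 0.223776.
(Since a = 11 > μ = 2.461538, the bound 32/143 is < 1 and informative.)

P[X ≥ 11] ≤ 32/143 ≈ 0.223776.


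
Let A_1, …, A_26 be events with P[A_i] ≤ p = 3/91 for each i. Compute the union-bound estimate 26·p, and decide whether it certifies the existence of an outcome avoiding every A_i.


Union bound: P[∪_{i=1}^{26} A_i] ≤ Σ_i P[A_i] ≤ 26·p = 26·(3/91) = 6/7.
Numerically: 6/7 ≈ 0.8571.
Is 6/7 < 1? YES.
Since P[∪ A_i] ≤ 6/7 < 1, the complement has P[∩ A_i^c] ≥ 1 − 6/7 = 1/7 > 0, so some outcome avoids every A_i.

26·p = 6/7 ≈ 0.8571; existence CERTIFIED by the union bound.


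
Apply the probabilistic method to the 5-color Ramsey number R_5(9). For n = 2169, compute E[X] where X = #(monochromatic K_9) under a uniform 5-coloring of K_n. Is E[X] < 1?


E[X] = C(2169, 9) · 5^{1 − 36} = 2879753360044504243499683 · 5^{−35} = 2879753360044504243499683/2910383045673370361328125.
As a reduced fraction: E[X] = 2879753360044504243499683/2910383045673370361328125 ≈ 0.989476.
Is E[X] < 1? YES.
Since E[X] < 1, there exists a 5-coloring of K_{2169} with no monochromatic K_9; hence R_5(9) > 2169.

E[X] = 2879753360044504243499683/2910383045673370361328125 ≈ 0.989476; E[X] < 1, so R_5(9) > 2169.


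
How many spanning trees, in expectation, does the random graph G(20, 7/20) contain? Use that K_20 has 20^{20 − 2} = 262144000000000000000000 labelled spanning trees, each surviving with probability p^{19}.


K_20 has 20^{20 − 2} = 262144000000000000000000 labelled spanning trees.
For each such spanning tree H, let X_H = 1 if all 19 edges of H are present in G. Then P[X_H = 1] = p^{19} = (7/20)^{19} = 11398895185373143/5242880000000000000000000.
Summing the indicators: E[X] = Σ_H E[X_H] = 262144000000000000000000 · p^{19} = 262144000000000000000000 · 11398895185373143/5242880000000000000000000 = 11398895185373143/20.
Numerically: E[X] ≈ 5.6994e+14.

E[X] = 262144000000000000000000 · (7/20)^{19} = 11398895185373143/20 ≈ 5.6994e+14.


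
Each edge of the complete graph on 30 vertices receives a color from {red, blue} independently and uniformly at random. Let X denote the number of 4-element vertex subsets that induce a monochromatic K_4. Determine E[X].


Let X = Σ_S X_S over the C(30, 4) = 27405 subsets S of size 4, where X_S = 1 if the K_4 on S is monochromatic.
For a fixed S, the K_4 on S has C(4, 2) = 6 edges. P[all 6 edges red] = (1/2)^6, and likewise for blue, so P[monochromatic] = 2·(1/2)^6 = 2^{1 − 6} = 1/32.
By linearity: E[X] = C(30, 4) · 2^{1 − 6} = 27405 · 1/32 = 27405/32.
Numerically: E[X] ≈ 856.4062.

E[X] = C(30,4)·2^(1−C(4,2)) = 27405/32 ≈ 856.4062.


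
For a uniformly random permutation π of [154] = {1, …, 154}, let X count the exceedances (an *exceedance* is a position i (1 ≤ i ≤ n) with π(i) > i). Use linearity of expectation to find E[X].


Write X = Σ_{i=1}^{154} X_i, where X_i = 1_{π(i) > i}.
For each fixed i, π(i) is uniform over {1, …, 154} (marginal of a uniform permutation), so P[π(i) > i] = (n − i)/n. Summing: Σ_{i=1}^{154} (n − i)/n = (0 + 1 + … + 153)/154 = 154(154 − 1)/(2·154) = (154 − 1)/2.
Hence E[X] = Σ_{i=1}^{154} (154 − i)/154 = 153/2 ≈ 76.500000.

E[X] = 153/2 = 76.500000.


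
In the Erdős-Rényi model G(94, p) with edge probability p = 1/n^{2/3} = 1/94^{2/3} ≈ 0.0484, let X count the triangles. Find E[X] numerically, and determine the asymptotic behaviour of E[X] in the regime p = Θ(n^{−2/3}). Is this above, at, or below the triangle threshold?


Number of potential triangles: C(94, 3) = 134044.
Each occurs with probability p³ ≈ (0.0484)³ ≈ 1.13173e-04.
By linearity: E[X] = C(94, 3)·p³ ≈ 134044 · 1.13173e-04 ≈ 15.170.
Since α = 2/3 < 1, p = c/n^{2/3} ≫ 1/n is above the triangle threshold p ~ 1/n. Asymptotically E[X] ~ (c³/6)·n^{3(1−α)} = (1³/6)·n^{1} → ∞; triangles are abundant w.h.p.

E[X] ≈ 15.170; in regime p = Θ(1/n^{2/3}) E[X] diverges (above the triangle threshold p ~ 1/n).


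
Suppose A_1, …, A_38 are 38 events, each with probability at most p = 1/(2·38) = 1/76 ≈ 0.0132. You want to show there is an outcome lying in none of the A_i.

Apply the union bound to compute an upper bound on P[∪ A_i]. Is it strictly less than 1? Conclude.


Union bound: P[∪_{i=1}^{38} A_i] ≤ Σ_i P[A_i] ≤ 38·p = 38·(1/76) = 1/2.
Numerically: 1/2 ≈ 0.5000.
Is 1/2 < 1? YES.
Since P[∪ A_i] ≤ 1/2 < 1, the complement has P[∩ A_i^c] ≥ 1 − 1/2 = 1/2 > 0, so some outcome avoids every A_i.

38·p = 1/2 ≈ 0.5000; existence CERTIFIED by the union bound.


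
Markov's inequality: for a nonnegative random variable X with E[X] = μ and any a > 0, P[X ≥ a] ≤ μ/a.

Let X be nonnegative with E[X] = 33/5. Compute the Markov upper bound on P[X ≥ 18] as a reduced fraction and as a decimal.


μ = E[X] = 33/5, a = 18.
Markov: P[X ≥ 18] ≤ μ/a = (33/5)/18 = 11/30.
Numerically: ≈ 0.36667.
(Since a = 18 > μ = 6.60000, the bound 11/30 is < 1 and informative.)

P[X ≥ 18] ≤ 11/30 ≈ 0.36667.


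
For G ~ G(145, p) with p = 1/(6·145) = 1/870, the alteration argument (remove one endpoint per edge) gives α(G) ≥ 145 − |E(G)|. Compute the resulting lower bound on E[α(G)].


E[|E(G)|] = C(145, 2)·p = 10440 · (1/870) = 12.
E[α(G)] ≥ n − E[|E(G)|] = 145 − 12 = 133.
Numerically: ≈ 133.000000.
(This is only a lower bound; the true E[α(G)] may be larger.)

E[α(G)] ≥ 133 ≈ 133.000000.


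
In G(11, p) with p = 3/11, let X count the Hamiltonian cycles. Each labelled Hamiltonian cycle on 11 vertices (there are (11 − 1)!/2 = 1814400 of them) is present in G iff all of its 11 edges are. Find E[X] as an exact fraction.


K_11 has (11 − 1)!/2 = 1814400 labelled Hamiltonian cycles.
For each such Hamiltonian cycle H, let X_H = 1 if all 11 edges of H are present in G. Then P[X_H = 1] = p^{11} = (3/11)^{11} = 177147/285311670611.
By linearity: E[X] = Σ_H E[X_H] = 1814400 · p^{11} = 1814400 · 177147/285311670611 = 321415516800/285311670611.
Numerically: E[X] ≈ 1.1265.

E[X] = 1814400 · (3/11)^{11} = 321415516800/285311670611 ≈ 1.1265.


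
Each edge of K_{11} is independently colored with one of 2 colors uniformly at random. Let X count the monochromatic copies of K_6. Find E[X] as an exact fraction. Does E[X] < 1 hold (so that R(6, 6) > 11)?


E[X] = C(11, 6) · 2^{1 − 15} = 462 · 2^{−14} = 462/16384.
As a reduced fraction: E[X] = 231/8192 ≈ 0.0282.
Is E[X] < 1? YES.
Since E[X] < 1, there exists a 2-coloring of K_{11} with no monochromatic K_6; hence R(6, 6) > 11.

E[X] = 231/8192 ≈ 0.0282; E[X] < 1, so R(6, 6) > 11.


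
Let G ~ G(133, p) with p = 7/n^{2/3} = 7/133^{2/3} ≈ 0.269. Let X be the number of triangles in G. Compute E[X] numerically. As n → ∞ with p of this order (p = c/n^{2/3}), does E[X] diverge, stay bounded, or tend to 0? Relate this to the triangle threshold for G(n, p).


Number of potential triangles: C(133, 3) = 383306.
Each occurs with probability p³ ≈ (0.269)³ ≈ 1.93906e-02.
By linearity: E[X] = C(133, 3)·p³ ≈ 383306 · 1.93906e-02 ≈ 7432.526.
Since α = 2/3 < 1, p = c/n^{2/3} ≫ 1/n is above the triangle threshold p ~ 1/n. Asymptotically E[X] ~ (c³/6)·n^{3(1−α)} = (7³/6)·n^{1} → ∞; triangles are abundant w.h.p.

E[X] ≈ 7432.526; in regime p = Θ(1/n^{2/3}) E[X] diverges (above the triangle threshold p ~ 1/n).


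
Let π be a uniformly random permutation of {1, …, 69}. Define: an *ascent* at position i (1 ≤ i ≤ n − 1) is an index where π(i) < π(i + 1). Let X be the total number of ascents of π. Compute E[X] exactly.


Write X = Σ X_I over i = 1, …, 68, with X_I the indicator of one ascent.
There are 68 indicators.
For each fixed i, the pair (π(i), π(i+1)) is a uniformly random ordered pair of distinct values from {1, …, 69}; by symmetry P[π(i) < π(i+1)] = 1/2.
By linearity: E[X] = 68 · (1/2) = (69 − 1) · (1/2) = 34 ≈ 34.000000.

E[X] = 34 = 34.000000.


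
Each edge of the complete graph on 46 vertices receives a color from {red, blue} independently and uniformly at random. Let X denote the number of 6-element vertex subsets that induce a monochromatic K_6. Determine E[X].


Let X = Σ_S X_S over the C(46, 6) = 9366819 subsets S of size 6, where X_S = 1 if the K_6 on S is monochromatic.
For a fixed S, the K_6 on S has C(6, 2) = 15 edges. P[all 15 edges red] = (1/2)^15, and likewise for blue, so P[monochromatic] = 2·(1/2)^15 = 2^{1 − 15} = 1/16384.
By linearity: E[X] = C(46, 6) · 2^{1 − 15} = 9366819 · 1/16384 = 9366819/16384.
Numerically: E[X] ≈ 571.7053.

E[X] = C(46,6)·2^(1−C(6,2)) = 9366819/16384 ≈ 571.7053.


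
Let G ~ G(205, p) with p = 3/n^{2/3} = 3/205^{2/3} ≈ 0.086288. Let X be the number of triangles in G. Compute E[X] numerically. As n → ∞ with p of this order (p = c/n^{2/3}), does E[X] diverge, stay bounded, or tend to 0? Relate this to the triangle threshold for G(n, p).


Number of potential triangles: C(205, 3) = 1414910.
Each occurs with probability p³ ≈ (0.086288)³ ≈ 6.4247472e-04.
By linearity: E[X] = C(205, 3)·p³ ≈ 1414910 · 6.4247472e-04 ≈ 909.04390.
Since α = 2/3 < 1, p = c/n^{2/3} ≫ 1/n is above the triangle threshold p ~ 1/n. Asymptotically E[X] ~ (c³/6)·n^{3(1−α)} = (3³/6)·n^{1} → ∞; triangles are abundant w.h.p.

E[X] ≈ 909.04390; in regime p = Θ(1/n^{2/3}) E[X] diverges (above the triangle threshold p ~ 1/n).


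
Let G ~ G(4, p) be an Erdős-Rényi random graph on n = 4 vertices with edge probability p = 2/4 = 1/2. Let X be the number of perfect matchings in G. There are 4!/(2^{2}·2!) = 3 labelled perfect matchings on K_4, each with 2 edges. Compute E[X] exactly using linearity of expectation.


K_4 has 4!/(2^{2}·2!) = 3 labelled perfect matchings.
For each such perfect matching H, let X_H = 1 if all 2 edges of H are present in G. Then P[X_H = 1] = p^{2} = (1/2)^{2} = 1/4.
Summing the indicators: E[X] = Σ_H E[X_H] = 3 · p^{2} = 3 · 1/4 = 3/4.
Numerically: E[X] ≈ 0.75.

E[X] = 3 · (1/2)^{2} = 3/4 ≈ 0.75.


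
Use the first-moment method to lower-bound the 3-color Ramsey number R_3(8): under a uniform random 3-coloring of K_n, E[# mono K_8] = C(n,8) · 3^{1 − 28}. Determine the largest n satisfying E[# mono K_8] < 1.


We need C(n, 8) · 3^{1 − 28} < 1, i.e. C(n, 8) < 3^{28 − 1} = 7625597484987.
Check values of n near the boundary:
  n = 155: C(155, 8) = 6876747915675; 6876747915675 < 7625597484987? YES
  n = 156: C(156, 8) = 7248464019225; 7248464019225 < 7625597484987? YES
  n = 157: C(157, 8) = 7637643295425; 7637643295425 < 7625597484987? NO
  n = 158: C(158, 8) = 8044984271181; 8044984271181 < 7625597484987? NO
  n = 159: C(159, 8) = 8471208603429; 8471208603429 < 7625597484987? NO
The largest n with C(n, 8) < 7625597484987 is n = 156 (where E[X] = 805384891025/847288609443 ≈ 0.9505437). Hence R_3(8) > 156, i.e. R_3(8) ≥ 157.

Largest n = 156; hence R_3(8) > 156.


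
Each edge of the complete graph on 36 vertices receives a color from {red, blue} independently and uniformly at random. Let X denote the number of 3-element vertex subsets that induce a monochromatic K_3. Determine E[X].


Let X = Σ_S X_S over the C(36, 3) = 7140 subsets S of size 3, where X_S = 1 if the K_3 on S is monochromatic.
For a fixed S, the K_3 on S has C(3, 2) = 3 edges. P[all 3 edges red] = (1/2)^3, and likewise for blue, so P[monochromatic] = 2·(1/2)^3 = 2^{1 − 3} = 1/4.
By linearity: E[X] = C(36, 3) · 2^{1 − 3} = 7140 · 1/4 = 1785.
Numerically: E[X] ≈ 1785.0000.

E[X] = C(36,3)·2^(1−C(3,2)) = 1785 ≈ 1785.0000.


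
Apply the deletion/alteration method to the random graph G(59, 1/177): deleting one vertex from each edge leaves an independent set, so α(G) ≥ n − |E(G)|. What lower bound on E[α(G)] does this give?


E[|E(G)|] = C(59, 2)·p = 1711 · (1/177) = 29/3.
E[α(G)] ≥ n − E[|E(G)|] = 59 − 29/3 = 148/3.
Numerically: ≈ 49.33333.
(This is only a lower bound; the true E[α(G)] may be larger.)

E[α(G)] ≥ 148/3 ≈ 49.33333.


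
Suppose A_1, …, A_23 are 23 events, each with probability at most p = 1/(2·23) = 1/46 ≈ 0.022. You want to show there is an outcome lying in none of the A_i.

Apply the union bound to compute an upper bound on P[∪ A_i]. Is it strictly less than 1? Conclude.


Union bound: P[∪_{i=1}^{23} A_i] ≤ Σ_i P[A_i] ≤ 23·p = 23·(1/46) = 1/2.
Numerically: 1/2 ≈ 0.500.
Is 1/2 < 1? YES.
Since P[∪ A_i] ≤ 1/2 < 1, the complement has P[∩ A_i^c] ≥ 1 − 1/2 = 1/2 > 0, so some outcome avoids every A_i.

23·p = 1/2 ≈ 0.500; existence CERTIFIED by the union bound.


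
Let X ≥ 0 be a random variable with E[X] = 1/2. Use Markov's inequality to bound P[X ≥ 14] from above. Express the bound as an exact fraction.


μ = E[X] = 1/2, a = 14.
Markov: P[X ≥ 14] ≤ μ/a = (1/2)/14 = 1/28.
Numerically: ≈ 0.0357.
(Since a = 14 > μ = 0.5000, the bound 1/28 is < 1 and informative.)

P[X ≥ 14] ≤ 1/28 ≈ 0.0357.


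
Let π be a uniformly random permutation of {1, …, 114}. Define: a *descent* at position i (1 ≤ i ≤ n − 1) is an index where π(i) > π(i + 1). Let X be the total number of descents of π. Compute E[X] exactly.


Write X = Σ X_I over i = 1, …, 113, with X_I the indicator of one descent.
There are 113 indicators.
For each fixed i, the pair (π(i), π(i+1)) is a uniformly random ordered pair of distinct values from {1, …, 114}; by symmetry P[π(i) > π(i+1)] = 1/2.
By linearity: E[X] = 113 · (1/2) = (114 − 1) · (1/2) = 113/2 ≈ 56.5000.

E[X] = 113/2 = 56.5000.


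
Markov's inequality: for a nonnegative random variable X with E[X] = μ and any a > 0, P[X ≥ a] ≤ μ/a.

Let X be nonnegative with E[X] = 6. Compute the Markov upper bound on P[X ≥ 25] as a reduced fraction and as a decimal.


μ = E[X] = 6, a = 25.
Markov: P[X ≥ 25] ≤ μ/a = (6)/25 = 6/25.
Numerically: ≈ 0.240.
(Since a = 25 > μ = 6.000, the bound 6/25 is < 1 and informative.)

P[X ≥ 25] ≤ 6/25 ≈ 0.240.


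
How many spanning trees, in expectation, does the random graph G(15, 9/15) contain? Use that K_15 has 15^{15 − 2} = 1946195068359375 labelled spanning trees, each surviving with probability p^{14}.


K_15 has 15^{15 − 2} = 1946195068359375 labelled spanning trees.
For each such spanning tree H, let X_H = 1 if all 14 edges of H are present in G. Then P[X_H = 1] = p^{14} = (3/5)^{14} = 4782969/6103515625.
By linearity of expectation: E[X] = Σ_H E[X_H] = 1946195068359375 · p^{14} = 1946195068359375 · 4782969/6103515625 = 7625597484987/5.
Numerically: E[X] ≈ 1.53e+12.

E[X] = 1946195068359375 · (3/5)^{14} = 7625597484987/5 ≈ 1.53e+12.


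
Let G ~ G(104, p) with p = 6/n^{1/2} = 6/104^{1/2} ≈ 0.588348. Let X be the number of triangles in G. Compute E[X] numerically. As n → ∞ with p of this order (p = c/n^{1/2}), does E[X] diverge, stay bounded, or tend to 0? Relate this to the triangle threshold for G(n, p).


Number of potential triangles: C(104, 3) = 182104.
Each occurs with probability p³ ≈ (0.588348)³ ≈ 2.03659063e-01.
By linearity: E[X] = C(104, 3)·p³ ≈ 182104 · 2.03659063e-01 ≈ 37087.130084.
Since α = 1/2 < 1, p = c/n^{1/2} ≫ 1/n is above the triangle threshold p ~ 1/n. Asymptotically E[X] ~ (c³/6)·n^{3(1−α)} = (6³/6)·n^{1.5} → ∞; triangles are abundant w.h.p.

E[X] ≈ 37087.130084; in regime p = Θ(1/n^{1/2}) E[X] diverges (above the triangle threshold p ~ 1/n).


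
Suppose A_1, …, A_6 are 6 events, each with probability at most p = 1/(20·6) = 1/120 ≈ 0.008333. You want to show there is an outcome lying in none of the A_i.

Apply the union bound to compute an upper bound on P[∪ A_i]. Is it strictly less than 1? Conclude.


Union bound: P[∪_{i=1}^{6} A_i] ≤ Σ_i P[A_i] ≤ 6·p = 6·(1/120) = 1/20.
Numerically: 1/20 ≈ 0.050000.
Is 1/20 < 1? YES.
Since P[∪ A_i] ≤ 1/20 < 1, the complement has P[∩ A_i^c] ≥ 1 − 1/20 = 19/20 > 0, so some outcome avoids every A_i.

6·p = 1/20 ≈ 0.050000; existence CERTIFIED by the union bound.


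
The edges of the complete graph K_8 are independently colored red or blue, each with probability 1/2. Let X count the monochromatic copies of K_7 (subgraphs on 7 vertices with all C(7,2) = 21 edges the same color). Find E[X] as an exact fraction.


Let X = Σ_S X_S over the C(8, 7) = 8 subsets S of size 7, where X_S = 1 if the K_7 on S is monochromatic.
For a fixed S, the K_7 on S has C(7, 2) = 21 edges. P[all 21 edges red] = (1/2)^21, and likewise for blue, so P[monochromatic] = 2·(1/2)^21 = 2^{1 − 21} = 1/1048576.
Summing: E[X] = C(8, 7) · 2^{1 − 21} = 8 · 1/1048576 = 1/131072.
Numerically: E[X] ≈ 0.000.

E[X] = C(8,7)·2^(1−C(7,2)) = 1/131072 ≈ 0.000.


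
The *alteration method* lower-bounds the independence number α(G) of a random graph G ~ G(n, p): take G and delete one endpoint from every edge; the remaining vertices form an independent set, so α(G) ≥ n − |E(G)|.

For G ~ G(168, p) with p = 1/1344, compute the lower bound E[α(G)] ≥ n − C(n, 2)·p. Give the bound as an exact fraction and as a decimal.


E[|E(G)|] = C(168, 2)·p = 14028 · (1/1344) = 167/16.
E[α(G)] ≥ n − E[|E(G)|] = 168 − 167/16 = 2521/16.
Numerically: ≈ 157.562500.
(This is only a lower bound; the true E[α(G)] may be larger.)

E[α(G)] ≥ 2521/16 ≈ 157.562500.


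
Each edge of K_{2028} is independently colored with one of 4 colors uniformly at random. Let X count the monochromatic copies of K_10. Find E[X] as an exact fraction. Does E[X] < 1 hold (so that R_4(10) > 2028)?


E[X] = C(2028, 10) · 4^{1 − 45} = 317149973285521499299300410 · 4^{−44} = 317149973285521499299300410/309485009821345068724781056.
As a reduced fraction: E[X] = 158574986642760749649650205/154742504910672534362390528 ≈ 1.024767.
Is E[X] < 1? NO.
Since E[X] ≥ 1, the first-moment bound is inconclusive at n = 2028; it does NOT by itself certify R_4(10) > 2028.

E[X] = 158574986642760749649650205/154742504910672534362390528 ≈ 1.024767; E[X] ≥ 1; first-moment method inconclusive here.


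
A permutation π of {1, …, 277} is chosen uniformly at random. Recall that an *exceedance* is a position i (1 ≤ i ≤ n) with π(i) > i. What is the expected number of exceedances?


Write X = Σ_{i=1}^{277} X_i, where X_i = 1_{π(i) > i}.
For each fixed i, π(i) is uniform over {1, …, 277} (marginal of a uniform permutation), so P[π(i) > i] = (n − i)/n. Summing: Σ_{i=1}^{277} (n − i)/n = (0 + 1 + … + 276)/277 = 277(277 − 1)/(2·277) = (277 − 1)/2.
Hence E[X] = Σ_{i=1}^{277} (277 − i)/277 = 138 ≈ 138.0000.

E[X] = 138 = 138.0000.


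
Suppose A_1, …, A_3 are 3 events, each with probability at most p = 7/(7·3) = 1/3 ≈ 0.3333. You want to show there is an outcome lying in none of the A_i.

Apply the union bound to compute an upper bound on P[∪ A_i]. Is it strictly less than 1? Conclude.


Union bound: P[∪_{i=1}^{3} A_i] ≤ Σ_i P[A_i] ≤ 3·p = 3·(1/3) = 1.
Numerically: 1 ≈ 1.0000.
Is 1 < 1? NO.
Since the bound 1 is ≥ 1, the union bound is uninformative here; it does NOT by itself certify existence.

3·p = 1 ≈ 1.0000; existence NOT certified by the union bound.


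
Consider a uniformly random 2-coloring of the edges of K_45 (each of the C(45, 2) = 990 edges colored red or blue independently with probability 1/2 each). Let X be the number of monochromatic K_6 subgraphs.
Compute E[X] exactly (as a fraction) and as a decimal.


Let X = Σ_S X_S over the C(45, 6) = 8145060 subsets S of size 6, where X_S = 1 if the K_6 on S is monochromatic.
For a fixed S, the K_6 on S has C(6, 2) = 15 edges. P[all 15 edges red] = (1/2)^15, and likewise for blue, so P[monochromatic] = 2·(1/2)^15 = 2^{1 − 15} = 1/16384.
Summing: E[X] = C(45, 6) · 2^{1 − 15} = 8145060 · 1/16384 = 2036265/4096.
Numerically: E[X] ≈ 497.135.

E[X] = C(45,6)·2^(1−C(6,2)) = 2036265/4096 ≈ 497.135.
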